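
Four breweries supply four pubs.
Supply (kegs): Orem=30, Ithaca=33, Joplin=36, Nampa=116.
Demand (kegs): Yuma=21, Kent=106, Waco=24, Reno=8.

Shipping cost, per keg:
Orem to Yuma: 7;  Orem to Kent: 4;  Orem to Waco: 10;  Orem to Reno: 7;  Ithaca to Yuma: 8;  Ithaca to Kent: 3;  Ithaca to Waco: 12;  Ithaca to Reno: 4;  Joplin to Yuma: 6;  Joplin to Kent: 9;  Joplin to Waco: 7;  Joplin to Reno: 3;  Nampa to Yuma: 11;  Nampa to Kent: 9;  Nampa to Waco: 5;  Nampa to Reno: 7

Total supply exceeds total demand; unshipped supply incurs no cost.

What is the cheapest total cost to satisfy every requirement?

A cheapest plan:
  Orem–Kent: 30 × 4 = 120
  Ithaca–Kent: 33 × 3 = 99
  Joplin–Yuma: 21 × 6 = 126
  Joplin–Reno: 8 × 3 = 24
  Nampa–Kent: 43 × 9 = 387
  Nampa–Waco: 24 × 5 = 120
Total = 120 + 99 + 126 + 24 + 387 + 120 = 876.

876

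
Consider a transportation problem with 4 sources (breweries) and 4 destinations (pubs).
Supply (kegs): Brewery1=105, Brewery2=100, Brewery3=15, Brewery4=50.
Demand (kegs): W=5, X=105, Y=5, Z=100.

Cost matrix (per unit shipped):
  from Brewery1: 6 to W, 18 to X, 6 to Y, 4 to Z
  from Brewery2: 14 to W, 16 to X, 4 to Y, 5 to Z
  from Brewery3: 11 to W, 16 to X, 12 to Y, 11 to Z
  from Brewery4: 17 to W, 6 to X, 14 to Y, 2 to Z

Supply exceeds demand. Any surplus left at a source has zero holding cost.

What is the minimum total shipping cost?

Optimal allocation:
  Brewery1 to W: 5 × 6 = 30
  Brewery1 to Z: 100 × 4 = 400
  Brewery2 to X: 55 × 16 = 880
  Brewery2 to Y: 5 × 4 = 20
  Brewery4 to X: 50 × 6 = 300
Total = 30 + 400 + 880 + 20 + 300 = 1630.
(Supply check: Brewery1 ships 105; Brewery2 ships 60; Brewery3 ships 0; Brewery4 ships 50.)

1630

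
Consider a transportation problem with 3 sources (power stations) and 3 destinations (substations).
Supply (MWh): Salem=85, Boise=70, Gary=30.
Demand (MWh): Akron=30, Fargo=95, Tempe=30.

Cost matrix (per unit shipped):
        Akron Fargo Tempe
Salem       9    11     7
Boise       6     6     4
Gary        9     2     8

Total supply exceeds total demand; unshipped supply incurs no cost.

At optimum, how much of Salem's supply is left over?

30

Minimum-cost shipments:
  Salem to Akron: 25 × 9 = 225
  Salem to Tempe: 30 × 7 = 210
  Boise to Akron: 5 × 6 = 30
  Boise to Fargo: 65 × 6 = 390
  Gary to Fargo: 30 × 2 = 60
Total cost = 915.
Salem ships 55 of its 85, leaving 30.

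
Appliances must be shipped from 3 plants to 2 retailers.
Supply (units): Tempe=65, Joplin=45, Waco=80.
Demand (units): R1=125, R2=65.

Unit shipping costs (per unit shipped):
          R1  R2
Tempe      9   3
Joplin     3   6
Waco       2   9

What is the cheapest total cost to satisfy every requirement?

490

An optimal shipping plan:
  Tempe→R2: 65 × 3 = 195
  Joplin→R1: 45 × 3 = 135
  Waco→R1: 80 × 2 = 160
Total = 195 + 135 + 160 = 490.
(Supply check: Tempe ships 65; Joplin ships 45; Waco ships 80.)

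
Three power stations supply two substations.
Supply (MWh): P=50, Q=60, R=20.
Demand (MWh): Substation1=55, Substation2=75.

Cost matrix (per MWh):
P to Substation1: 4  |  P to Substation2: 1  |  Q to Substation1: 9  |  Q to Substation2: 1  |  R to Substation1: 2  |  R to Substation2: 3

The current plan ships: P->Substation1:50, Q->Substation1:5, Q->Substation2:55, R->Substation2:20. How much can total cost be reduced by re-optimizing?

Current plan cost = 50·4 + 5·9 + 55·1 + 20·3 = 360.
Optimal plan:
  P–Substation1: 35 × 4 = 140
  P–Substation2: 15 × 1 = 15
  Q–Substation2: 60 × 1 = 60
  R–Substation1: 20 × 2 = 40
Optimal cost = 255.
Saving = 360 − 255 = 105.

105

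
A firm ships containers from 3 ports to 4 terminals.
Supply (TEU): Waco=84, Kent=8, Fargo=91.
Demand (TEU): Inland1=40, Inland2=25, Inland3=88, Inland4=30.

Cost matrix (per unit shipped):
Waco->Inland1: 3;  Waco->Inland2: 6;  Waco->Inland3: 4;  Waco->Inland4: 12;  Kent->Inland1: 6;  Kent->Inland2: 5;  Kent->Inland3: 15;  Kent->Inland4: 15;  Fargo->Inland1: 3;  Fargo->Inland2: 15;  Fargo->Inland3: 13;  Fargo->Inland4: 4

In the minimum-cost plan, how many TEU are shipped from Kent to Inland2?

8

Optimal shipments:
  Waco to Inland2: 17 × 6 = 102
  Waco to Inland3: 67 × 4 = 268
  Kent to Inland2: 8 × 5 = 40
  Fargo to Inland1: 40 × 3 = 120
  Fargo to Inland3: 21 × 13 = 273
  Fargo to Inland4: 30 × 4 = 120
Total cost = 923.
So Kent→Inland2 carries 8 TEU.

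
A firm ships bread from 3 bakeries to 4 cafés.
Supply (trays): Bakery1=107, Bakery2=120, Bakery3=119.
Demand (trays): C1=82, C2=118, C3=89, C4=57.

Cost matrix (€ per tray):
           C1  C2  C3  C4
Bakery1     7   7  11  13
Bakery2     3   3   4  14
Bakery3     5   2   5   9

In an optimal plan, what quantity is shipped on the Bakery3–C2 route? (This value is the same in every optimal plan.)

118

The minimum-cost plan:
  Bakery1->C1: 51 × €7 = €357
  Bakery1->C4: 56 × €13 = €728
  Bakery2->C1: 31 × €3 = €93
  Bakery2->C3: 89 × €4 = €356
  Bakery3->C2: 118 × €2 = €236
  Bakery3->C4: 1 × €9 = €9
Total cost = €1779.
So Bakery3→C2 carries 118 trays.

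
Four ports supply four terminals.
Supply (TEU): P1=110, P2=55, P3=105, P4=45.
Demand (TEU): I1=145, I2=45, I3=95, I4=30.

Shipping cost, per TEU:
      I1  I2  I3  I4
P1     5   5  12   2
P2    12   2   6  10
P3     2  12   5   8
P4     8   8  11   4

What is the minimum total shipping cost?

Optimal allocation:
  P1→I1: 110 TEU
  P2→I2: 45 TEU
  P2→I3: 10 TEU
  P3→I1: 20 TEU
  P3→I3: 85 TEU
  P4→I1: 15 TEU
  P4→I4: 30 TEU
Total cost = 1405.

1405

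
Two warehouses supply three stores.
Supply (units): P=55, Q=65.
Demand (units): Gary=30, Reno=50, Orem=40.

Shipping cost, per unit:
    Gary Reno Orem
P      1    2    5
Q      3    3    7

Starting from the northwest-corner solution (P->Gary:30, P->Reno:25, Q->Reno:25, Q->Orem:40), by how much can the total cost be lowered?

25

Current plan cost = 30·1 + 25·2 + 25·3 + 40·7 = 435.
Optimal plan:
  P->Gary: 30 × 1 = 30
  P->Orem: 25 × 5 = 125
  Q->Reno: 50 × 3 = 150
  Q->Orem: 15 × 7 = 105
Optimal cost = 410.
Saving = 435 − 410 = 25.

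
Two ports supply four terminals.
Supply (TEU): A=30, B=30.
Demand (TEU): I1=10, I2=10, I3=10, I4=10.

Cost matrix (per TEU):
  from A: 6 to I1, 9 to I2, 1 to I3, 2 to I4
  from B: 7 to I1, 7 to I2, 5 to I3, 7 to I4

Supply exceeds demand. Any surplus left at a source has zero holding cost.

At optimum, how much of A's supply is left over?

0

An optimal plan:
  A–I1: 10 × 6 = 60
  A–I3: 10 × 1 = 10
  A–I4: 10 × 2 = 20
  B–I2: 10 × 7 = 70
Total cost = 160.
A ships 30 of its 30, leaving 0.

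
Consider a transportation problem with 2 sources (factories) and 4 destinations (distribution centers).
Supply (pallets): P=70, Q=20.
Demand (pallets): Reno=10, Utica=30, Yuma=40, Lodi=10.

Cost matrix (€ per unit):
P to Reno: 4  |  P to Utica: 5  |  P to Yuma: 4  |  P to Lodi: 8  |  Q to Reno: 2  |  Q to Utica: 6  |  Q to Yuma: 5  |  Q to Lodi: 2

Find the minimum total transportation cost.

An optimal shipping plan:
  P to Utica: 30 pallets
  P to Yuma: 40 pallets
  Q to Reno: 10 pallets
  Q to Lodi: 10 pallets
Total cost = €350.

350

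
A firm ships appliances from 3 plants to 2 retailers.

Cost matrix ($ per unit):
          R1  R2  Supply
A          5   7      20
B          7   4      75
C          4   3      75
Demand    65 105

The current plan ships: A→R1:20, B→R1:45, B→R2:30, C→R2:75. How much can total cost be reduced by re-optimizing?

90

Current plan cost = 20·5 + 45·7 + 30·4 + 75·3 = $760.
Optimal plan:
  A–R1: 20 × $5 = $100
  B–R2: 75 × $4 = $300
  C–R1: 45 × $4 = $180
  C–R2: 30 × $3 = $90
Optimal cost = $670.
Saving = 760 − 670 = $90.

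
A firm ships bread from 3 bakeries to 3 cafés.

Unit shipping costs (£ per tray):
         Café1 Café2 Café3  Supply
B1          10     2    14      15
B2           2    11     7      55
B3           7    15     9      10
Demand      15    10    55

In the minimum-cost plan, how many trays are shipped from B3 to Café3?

Optimal shipments:
  B1->Café2: 10 trays
  B1->Café3: 5 trays
  B2->Café1: 15 trays
  B2->Café3: 40 trays
  B3->Café3: 10 trays
Total cost = £490.
So B3→Café3 carries 10 trays.

10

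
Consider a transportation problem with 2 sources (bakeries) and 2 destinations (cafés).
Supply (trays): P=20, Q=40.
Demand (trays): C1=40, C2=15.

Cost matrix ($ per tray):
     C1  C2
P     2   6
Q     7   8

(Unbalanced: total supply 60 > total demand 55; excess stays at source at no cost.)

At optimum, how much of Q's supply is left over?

Minimum-cost shipments:
  P–C1: 20 × $2 = $40
  Q–C1: 20 × $7 = $140
  Q–C2: 15 × $8 = $120
Total cost = $300.
Q ships 35 of its 40, leaving 5.

5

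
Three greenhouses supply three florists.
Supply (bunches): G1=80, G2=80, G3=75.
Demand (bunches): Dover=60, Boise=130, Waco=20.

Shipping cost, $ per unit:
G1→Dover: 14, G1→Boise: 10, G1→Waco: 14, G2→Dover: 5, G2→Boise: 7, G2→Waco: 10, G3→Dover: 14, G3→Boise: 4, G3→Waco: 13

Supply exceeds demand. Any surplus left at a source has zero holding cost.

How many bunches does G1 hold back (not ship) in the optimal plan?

25

Minimum-cost shipments:
  G1→Boise: 55 × $10 = $550
  G2→Dover: 60 × $5 = $300
  G2→Waco: 20 × $10 = $200
  G3→Boise: 75 × $4 = $300
Total cost = $1350.
G1 ships 55 of its 80, leaving 25.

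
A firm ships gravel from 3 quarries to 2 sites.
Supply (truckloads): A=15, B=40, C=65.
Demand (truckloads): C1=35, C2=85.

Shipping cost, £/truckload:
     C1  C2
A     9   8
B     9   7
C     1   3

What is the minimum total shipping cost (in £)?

One minimum-cost allocation:
  A to C2: 15 × £8 = £120
  B to C2: 40 × £7 = £280
  C to C1: 35 × £1 = £35
  C to C2: 30 × £3 = £90
Total = 120 + 280 + 35 + 90 = £525.

525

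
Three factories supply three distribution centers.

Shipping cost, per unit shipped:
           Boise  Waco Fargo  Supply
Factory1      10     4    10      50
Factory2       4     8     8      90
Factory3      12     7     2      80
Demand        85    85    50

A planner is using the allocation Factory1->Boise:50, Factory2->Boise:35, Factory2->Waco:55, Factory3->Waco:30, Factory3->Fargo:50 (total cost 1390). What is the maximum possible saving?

500

Current plan cost = 50·10 + 35·4 + 55·8 + 30·7 + 50·2 = 1390.
Optimal plan:
  Factory1–Waco: 50 pallets
  Factory2–Boise: 85 pallets
  Factory2–Waco: 5 pallets
  Factory3–Waco: 30 pallets
  Factory3–Fargo: 50 pallets
Optimal cost = 890.
Saving = 1390 − 890 = 500.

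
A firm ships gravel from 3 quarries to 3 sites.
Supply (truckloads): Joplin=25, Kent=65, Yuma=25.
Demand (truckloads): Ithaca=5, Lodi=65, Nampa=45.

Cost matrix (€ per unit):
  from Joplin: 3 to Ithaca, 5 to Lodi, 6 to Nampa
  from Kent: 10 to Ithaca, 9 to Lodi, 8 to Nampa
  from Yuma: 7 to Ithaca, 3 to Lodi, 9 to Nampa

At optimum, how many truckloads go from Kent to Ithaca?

Optimal shipments:
  Joplin->Ithaca: 5 × €3 = €15
  Joplin->Lodi: 20 × €5 = €100
  Kent->Lodi: 20 × €9 = €180
  Kent->Nampa: 45 × €8 = €360
  Yuma->Lodi: 25 × €3 = €75
Total cost = €730.
The route Kent→Ithaca is not used.

0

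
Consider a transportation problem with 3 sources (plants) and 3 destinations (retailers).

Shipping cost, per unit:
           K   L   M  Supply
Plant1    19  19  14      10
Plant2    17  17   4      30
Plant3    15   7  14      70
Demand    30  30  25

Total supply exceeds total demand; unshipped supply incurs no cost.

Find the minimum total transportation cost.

An optimal shipping plan:
  Plant2–M: 25 × 4 = 100
  Plant3–K: 30 × 15 = 450
  Plant3–L: 30 × 7 = 210
Total = 100 + 450 + 210 = 760.

760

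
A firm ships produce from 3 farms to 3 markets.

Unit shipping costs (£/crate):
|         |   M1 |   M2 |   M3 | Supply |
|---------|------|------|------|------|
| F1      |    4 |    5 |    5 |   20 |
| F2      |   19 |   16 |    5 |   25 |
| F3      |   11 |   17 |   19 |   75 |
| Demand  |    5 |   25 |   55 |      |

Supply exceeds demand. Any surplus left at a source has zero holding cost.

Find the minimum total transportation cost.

A cheapest plan:
  F1 to M3: 20 × £5 = £100
  F2 to M3: 25 × £5 = £125
  F3 to M1: 5 × £11 = £55
  F3 to M2: 25 × £17 = £425
  F3 to M3: 10 × £19 = £190
Total = 100 + 125 + 55 + 425 + 190 = £895.
(Supply check: F1 ships 20; F2 ships 25; F3 ships 40.)

895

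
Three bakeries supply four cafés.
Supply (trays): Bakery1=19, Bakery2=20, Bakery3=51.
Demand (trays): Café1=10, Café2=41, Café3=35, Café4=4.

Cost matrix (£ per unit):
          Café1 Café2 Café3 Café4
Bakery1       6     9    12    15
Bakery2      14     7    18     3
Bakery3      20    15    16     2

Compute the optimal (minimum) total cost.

1029

One minimum-cost allocation:
  Bakery1–Café1: 10 × £6 = £60
  Bakery1–Café2: 9 × £9 = £81
  Bakery2–Café2: 20 × £7 = £140
  Bakery3–Café2: 12 × £15 = £180
  Bakery3–Café3: 35 × £16 = £560
  Bakery3–Café4: 4 × £2 = £8
Total = 60 + 81 + 140 + 180 + 560 + 8 = £1029.
(Supply check: Bakery1 ships 19; Bakery2 ships 20; Bakery3 ships 51.)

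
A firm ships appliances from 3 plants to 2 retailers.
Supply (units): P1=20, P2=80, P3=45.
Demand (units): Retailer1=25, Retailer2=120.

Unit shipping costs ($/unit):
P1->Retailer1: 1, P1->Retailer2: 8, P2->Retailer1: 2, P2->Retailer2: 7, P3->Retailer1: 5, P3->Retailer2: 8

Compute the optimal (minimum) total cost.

915

A cheapest plan:
  P1->Retailer1: 20 units
  P2->Retailer1: 5 units
  P2->Retailer2: 75 units
  P3->Retailer2: 45 units
Total cost = $915.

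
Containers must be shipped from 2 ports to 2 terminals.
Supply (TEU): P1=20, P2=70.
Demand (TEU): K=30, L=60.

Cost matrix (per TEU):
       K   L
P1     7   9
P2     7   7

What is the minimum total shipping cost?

Optimal allocation:
  P1 to K: 20 TEU
  P2 to K: 10 TEU
  P2 to L: 60 TEU
Total cost = 630.
(Supply check: P1 ships 20; P2 ships 70.)

630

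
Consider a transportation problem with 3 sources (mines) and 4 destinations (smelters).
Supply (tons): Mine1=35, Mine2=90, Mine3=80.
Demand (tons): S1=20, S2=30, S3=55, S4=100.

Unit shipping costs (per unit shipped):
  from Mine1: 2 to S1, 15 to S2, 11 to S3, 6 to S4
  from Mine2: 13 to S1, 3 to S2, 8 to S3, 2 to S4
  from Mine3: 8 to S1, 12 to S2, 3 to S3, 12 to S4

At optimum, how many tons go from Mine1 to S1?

Optimal shipments:
  Mine1 to S1: 20 × 2 = 40
  Mine1 to S4: 15 × 6 = 90
  Mine2 to S2: 5 × 3 = 15
  Mine2 to S4: 85 × 2 = 170
  Mine3 to S2: 25 × 12 = 300
  Mine3 to S3: 55 × 3 = 165
Total cost = 780.
So Mine1→S1 carries 20 tons.

20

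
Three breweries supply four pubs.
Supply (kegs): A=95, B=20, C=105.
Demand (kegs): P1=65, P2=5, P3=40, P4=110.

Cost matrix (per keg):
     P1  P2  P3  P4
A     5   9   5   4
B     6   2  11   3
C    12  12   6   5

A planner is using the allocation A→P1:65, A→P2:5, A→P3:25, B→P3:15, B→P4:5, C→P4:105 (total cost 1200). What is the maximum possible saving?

Current plan cost = 65·5 + 5·9 + 25·5 + 15·11 + 5·3 + 105·5 = 1200.
Optimal plan:
  A to P1: 65 kegs
  A to P4: 30 kegs
  B to P2: 5 kegs
  B to P4: 15 kegs
  C to P3: 40 kegs
  C to P4: 65 kegs
Optimal cost = 1065.
Saving = 1200 − 1065 = 135.

135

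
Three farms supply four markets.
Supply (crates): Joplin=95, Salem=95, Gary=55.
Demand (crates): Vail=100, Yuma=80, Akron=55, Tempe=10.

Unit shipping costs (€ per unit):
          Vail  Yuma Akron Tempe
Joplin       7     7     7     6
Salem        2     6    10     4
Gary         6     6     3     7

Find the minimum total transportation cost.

One minimum-cost allocation:
  Joplin–Vail: 5 × €7 = €35
  Joplin–Yuma: 80 × €7 = €560
  Joplin–Tempe: 10 × €6 = €60
  Salem–Vail: 95 × €2 = €190
  Gary–Akron: 55 × €3 = €165
Total = 35 + 560 + 60 + 190 + 165 = €1010.
(Supply check: Joplin ships 95; Salem ships 95; Gary ships 55.)

1010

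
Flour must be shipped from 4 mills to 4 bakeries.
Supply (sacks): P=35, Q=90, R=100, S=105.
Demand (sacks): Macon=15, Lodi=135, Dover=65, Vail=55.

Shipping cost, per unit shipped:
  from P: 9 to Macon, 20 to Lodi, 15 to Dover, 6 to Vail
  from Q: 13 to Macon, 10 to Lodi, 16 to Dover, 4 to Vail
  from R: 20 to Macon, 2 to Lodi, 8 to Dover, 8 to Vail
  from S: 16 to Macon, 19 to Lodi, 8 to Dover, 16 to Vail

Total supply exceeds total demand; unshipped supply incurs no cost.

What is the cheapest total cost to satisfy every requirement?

1425

Optimal allocation:
  P–Macon: 15 × 9 = 135
  Q–Lodi: 35 × 10 = 350
  Q–Vail: 55 × 4 = 220
  R–Lodi: 100 × 2 = 200
  S–Dover: 65 × 8 = 520
Total = 135 + 350 + 220 + 200 + 520 = 1425.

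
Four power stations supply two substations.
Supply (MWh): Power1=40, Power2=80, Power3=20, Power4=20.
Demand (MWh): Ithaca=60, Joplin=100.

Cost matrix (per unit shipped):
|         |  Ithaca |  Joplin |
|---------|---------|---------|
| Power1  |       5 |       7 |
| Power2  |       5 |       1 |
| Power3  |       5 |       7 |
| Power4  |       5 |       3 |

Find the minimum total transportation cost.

Optimal allocation:
  Power1 to Ithaca: 40 × 5 = 200
  Power2 to Joplin: 80 × 1 = 80
  Power3 to Ithaca: 20 × 5 = 100
  Power4 to Joplin: 20 × 3 = 60
Total = 200 + 80 + 100 + 60 = 440.

440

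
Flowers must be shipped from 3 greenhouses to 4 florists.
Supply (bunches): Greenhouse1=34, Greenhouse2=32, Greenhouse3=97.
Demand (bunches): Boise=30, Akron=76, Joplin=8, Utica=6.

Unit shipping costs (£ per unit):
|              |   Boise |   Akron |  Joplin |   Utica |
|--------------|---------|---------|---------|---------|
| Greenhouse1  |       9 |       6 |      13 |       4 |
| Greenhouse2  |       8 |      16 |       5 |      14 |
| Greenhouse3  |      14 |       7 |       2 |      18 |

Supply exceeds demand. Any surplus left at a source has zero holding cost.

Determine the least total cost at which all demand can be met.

784

A cheapest plan:
  Greenhouse1 to Akron: 28 bunches
  Greenhouse1 to Utica: 6 bunches
  Greenhouse2 to Boise: 30 bunches
  Greenhouse3 to Akron: 48 bunches
  Greenhouse3 to Joplin: 8 bunches
Total cost = £784.
(Supply check: Greenhouse1 ships 34; Greenhouse2 ships 30; Greenhouse3 ships 56.)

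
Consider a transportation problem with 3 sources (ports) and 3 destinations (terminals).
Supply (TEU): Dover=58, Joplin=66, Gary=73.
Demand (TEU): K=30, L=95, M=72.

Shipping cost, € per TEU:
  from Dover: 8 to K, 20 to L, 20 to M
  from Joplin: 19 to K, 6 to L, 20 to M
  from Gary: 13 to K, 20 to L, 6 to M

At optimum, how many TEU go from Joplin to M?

Solving gives:
  Dover to K: 30 × €8 = €240
  Dover to L: 28 × €20 = €560
  Joplin to L: 66 × €6 = €396
  Gary to L: 1 × €20 = €20
  Gary to M: 72 × €6 = €432
Total cost = €1648.
The route Joplin→M is not used.

0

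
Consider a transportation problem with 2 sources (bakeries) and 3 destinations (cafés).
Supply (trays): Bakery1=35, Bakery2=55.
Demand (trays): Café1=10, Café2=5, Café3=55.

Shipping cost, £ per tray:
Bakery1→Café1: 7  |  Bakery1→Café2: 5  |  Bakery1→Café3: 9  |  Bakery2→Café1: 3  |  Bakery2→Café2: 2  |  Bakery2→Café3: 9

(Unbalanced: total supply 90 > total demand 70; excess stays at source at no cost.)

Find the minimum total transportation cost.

A cheapest plan:
  Bakery1→Café3: 15 × £9 = £135
  Bakery2→Café1: 10 × £3 = £30
  Bakery2→Café2: 5 × £2 = £10
  Bakery2→Café3: 40 × £9 = £360
Total = 135 + 30 + 10 + 360 = £535.

535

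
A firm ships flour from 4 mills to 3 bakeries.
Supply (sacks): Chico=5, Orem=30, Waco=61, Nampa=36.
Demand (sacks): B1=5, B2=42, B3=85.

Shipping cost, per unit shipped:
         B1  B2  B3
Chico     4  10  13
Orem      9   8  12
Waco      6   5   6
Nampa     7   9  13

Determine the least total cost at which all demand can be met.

Optimal allocation:
  Chico→B1: 5 × 4 = 20
  Orem→B2: 6 × 8 = 48
  Orem→B3: 24 × 12 = 288
  Waco→B3: 61 × 6 = 366
  Nampa→B2: 36 × 9 = 324
Total = 20 + 48 + 288 + 366 + 324 = 1046.
(Supply check: Chico ships 5; Orem ships 30; Waco ships 61; Nampa ships 36.)

1046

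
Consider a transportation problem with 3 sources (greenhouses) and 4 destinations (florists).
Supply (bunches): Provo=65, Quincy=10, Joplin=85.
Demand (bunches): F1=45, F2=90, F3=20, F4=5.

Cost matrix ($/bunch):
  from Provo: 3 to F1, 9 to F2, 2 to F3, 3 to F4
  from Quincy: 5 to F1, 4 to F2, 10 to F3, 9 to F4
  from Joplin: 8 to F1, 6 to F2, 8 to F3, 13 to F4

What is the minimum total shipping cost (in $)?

730

A cheapest plan:
  Provo->F1: 40 bunches
  Provo->F3: 20 bunches
  Provo->F4: 5 bunches
  Quincy->F1: 5 bunches
  Quincy->F2: 5 bunches
  Joplin->F2: 85 bunches
Total cost = $730.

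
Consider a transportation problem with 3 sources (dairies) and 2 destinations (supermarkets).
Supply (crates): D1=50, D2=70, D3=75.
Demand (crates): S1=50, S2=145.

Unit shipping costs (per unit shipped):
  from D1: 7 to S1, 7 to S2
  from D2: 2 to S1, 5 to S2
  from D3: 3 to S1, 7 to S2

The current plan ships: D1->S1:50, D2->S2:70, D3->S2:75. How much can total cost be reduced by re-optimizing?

200

Current plan cost = 50·7 + 70·5 + 75·7 = 1225.
Optimal plan:
  D1→S2: 50 crates
  D2→S2: 70 crates
  D3→S1: 50 crates
  D3→S2: 25 crates
Optimal cost = 1025.
Saving = 1225 − 1025 = 200.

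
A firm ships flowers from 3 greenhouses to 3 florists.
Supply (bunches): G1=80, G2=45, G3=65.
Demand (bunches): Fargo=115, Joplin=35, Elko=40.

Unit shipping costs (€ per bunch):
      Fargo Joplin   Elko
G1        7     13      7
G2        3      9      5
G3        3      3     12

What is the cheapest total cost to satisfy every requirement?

890

One minimum-cost allocation:
  G1 to Fargo: 40 bunches
  G1 to Elko: 40 bunches
  G2 to Fargo: 45 bunches
  G3 to Fargo: 30 bunches
  G3 to Joplin: 35 bunches
Total cost = €890.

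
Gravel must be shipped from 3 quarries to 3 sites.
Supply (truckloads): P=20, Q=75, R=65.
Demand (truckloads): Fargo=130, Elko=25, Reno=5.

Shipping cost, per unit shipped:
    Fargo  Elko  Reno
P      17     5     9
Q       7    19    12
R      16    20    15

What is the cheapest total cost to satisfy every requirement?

One minimum-cost allocation:
  P→Elko: 20 × 5 = 100
  Q→Fargo: 75 × 7 = 525
  R→Fargo: 55 × 16 = 880
  R→Elko: 5 × 20 = 100
  R→Reno: 5 × 15 = 75
Total = 100 + 525 + 880 + 100 + 75 = 1680.

1680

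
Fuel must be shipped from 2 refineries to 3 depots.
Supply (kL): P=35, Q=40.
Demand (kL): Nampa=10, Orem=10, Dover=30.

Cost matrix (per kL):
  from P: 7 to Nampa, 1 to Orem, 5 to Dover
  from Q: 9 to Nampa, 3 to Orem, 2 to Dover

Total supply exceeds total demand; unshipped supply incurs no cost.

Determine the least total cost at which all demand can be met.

One minimum-cost allocation:
  P->Nampa: 10 × 7 = 70
  P->Orem: 10 × 1 = 10
  Q->Dover: 30 × 2 = 60
Total = 70 + 10 + 60 = 140.
(Supply check: P ships 20; Q ships 30.)

140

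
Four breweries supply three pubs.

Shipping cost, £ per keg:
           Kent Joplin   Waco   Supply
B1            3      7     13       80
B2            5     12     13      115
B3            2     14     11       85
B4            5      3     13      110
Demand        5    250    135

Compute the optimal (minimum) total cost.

A cheapest plan:
  B1–Joplin: 80 × £7 = £560
  B2–Joplin: 60 × £12 = £720
  B2–Waco: 55 × £13 = £715
  B3–Kent: 5 × £2 = £10
  B3–Waco: 80 × £11 = £880
  B4–Joplin: 110 × £3 = £330
Total = 560 + 720 + 715 + 10 + 880 + 330 = £3215.

3215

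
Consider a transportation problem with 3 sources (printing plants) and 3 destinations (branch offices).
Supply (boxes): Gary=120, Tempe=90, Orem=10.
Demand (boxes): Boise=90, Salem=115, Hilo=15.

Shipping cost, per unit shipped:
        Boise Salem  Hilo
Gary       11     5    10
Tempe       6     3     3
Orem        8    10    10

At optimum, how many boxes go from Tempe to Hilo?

The minimum-cost plan:
  Gary→Boise: 5 boxes
  Gary→Salem: 115 boxes
  Tempe→Boise: 75 boxes
  Tempe→Hilo: 15 boxes
  Orem→Boise: 10 boxes
Total cost = 1205.
So Tempe→Hilo carries 15 boxes.

15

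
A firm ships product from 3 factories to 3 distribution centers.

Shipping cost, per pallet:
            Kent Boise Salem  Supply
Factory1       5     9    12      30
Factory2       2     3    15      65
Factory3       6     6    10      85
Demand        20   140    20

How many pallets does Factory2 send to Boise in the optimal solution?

The minimum-cost plan:
  Factory1 to Kent: 20 × 5 = 100
  Factory1 to Salem: 10 × 12 = 120
  Factory2 to Boise: 65 × 3 = 195
  Factory3 to Boise: 75 × 6 = 450
  Factory3 to Salem: 10 × 10 = 100
Total cost = 965.
So Factory2→Boise carries 65 pallets.

65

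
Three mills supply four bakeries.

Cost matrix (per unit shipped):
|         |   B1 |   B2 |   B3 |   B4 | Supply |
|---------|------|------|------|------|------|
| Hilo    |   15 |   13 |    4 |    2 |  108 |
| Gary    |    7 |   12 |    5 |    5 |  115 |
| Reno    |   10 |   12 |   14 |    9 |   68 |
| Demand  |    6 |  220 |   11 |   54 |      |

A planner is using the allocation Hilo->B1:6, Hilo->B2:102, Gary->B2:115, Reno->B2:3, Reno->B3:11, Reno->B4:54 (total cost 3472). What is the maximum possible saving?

595

Current plan cost = 6·15 + 102·13 + 115·12 + 3·12 + 11·14 + 54·9 = 3472.
Optimal plan:
  Hilo→B2: 43 × 13 = 559
  Hilo→B3: 11 × 4 = 44
  Hilo→B4: 54 × 2 = 108
  Gary→B1: 6 × 7 = 42
  Gary→B2: 109 × 12 = 1308
  Reno→B2: 68 × 12 = 816
Optimal cost = 2877.
Saving = 3472 − 2877 = 595.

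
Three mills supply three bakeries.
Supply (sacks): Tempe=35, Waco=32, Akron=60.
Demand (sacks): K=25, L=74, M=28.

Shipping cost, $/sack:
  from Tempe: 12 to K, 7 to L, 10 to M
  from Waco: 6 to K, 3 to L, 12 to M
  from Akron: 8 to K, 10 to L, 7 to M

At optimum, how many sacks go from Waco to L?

32

Solving gives:
  Tempe–L: 35 × $7 = $245
  Waco–L: 32 × $3 = $96
  Akron–K: 25 × $8 = $200
  Akron–L: 7 × $10 = $70
  Akron–M: 28 × $7 = $196
Total cost = $807.
So Waco→L carries 32 sacks.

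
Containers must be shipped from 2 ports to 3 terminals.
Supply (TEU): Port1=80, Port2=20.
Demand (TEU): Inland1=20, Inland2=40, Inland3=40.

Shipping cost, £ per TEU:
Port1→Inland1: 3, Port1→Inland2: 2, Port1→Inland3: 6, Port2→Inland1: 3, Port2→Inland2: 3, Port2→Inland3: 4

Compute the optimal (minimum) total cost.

One minimum-cost allocation:
  Port1→Inland1: 20 × £3 = £60
  Port1→Inland2: 40 × £2 = £80
  Port1→Inland3: 20 × £6 = £120
  Port2→Inland3: 20 × £4 = £80
Total = 60 + 80 + 120 + 80 = £340.

340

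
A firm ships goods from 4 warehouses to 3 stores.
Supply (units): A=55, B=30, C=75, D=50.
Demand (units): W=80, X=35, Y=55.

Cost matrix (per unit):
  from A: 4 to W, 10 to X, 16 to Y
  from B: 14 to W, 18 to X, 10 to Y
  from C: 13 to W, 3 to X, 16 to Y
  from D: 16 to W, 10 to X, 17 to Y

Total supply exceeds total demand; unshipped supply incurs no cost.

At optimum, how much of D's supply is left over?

An optimal plan:
  A->W: 55 × 4 = 220
  B->Y: 30 × 10 = 300
  C->W: 25 × 13 = 325
  C->X: 35 × 3 = 105
  C->Y: 15 × 16 = 240
  D->Y: 10 × 17 = 170
Total cost = 1360.
D ships 10 of its 50, leaving 40.

40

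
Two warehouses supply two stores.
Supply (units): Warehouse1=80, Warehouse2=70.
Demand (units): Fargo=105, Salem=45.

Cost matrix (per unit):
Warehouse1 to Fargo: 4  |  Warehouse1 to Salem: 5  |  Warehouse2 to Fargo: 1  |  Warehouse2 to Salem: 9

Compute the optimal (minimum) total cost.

435

An optimal shipping plan:
  Warehouse1 to Fargo: 35 × 4 = 140
  Warehouse1 to Salem: 45 × 5 = 225
  Warehouse2 to Fargo: 70 × 1 = 70
Total = 140 + 225 + 70 = 435.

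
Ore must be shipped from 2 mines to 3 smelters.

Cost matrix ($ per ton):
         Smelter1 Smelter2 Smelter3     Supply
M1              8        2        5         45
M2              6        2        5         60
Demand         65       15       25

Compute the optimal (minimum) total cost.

555

An optimal shipping plan:
  M1->Smelter1: 5 × $8 = $40
  M1->Smelter2: 15 × $2 = $30
  M1->Smelter3: 25 × $5 = $125
  M2->Smelter1: 60 × $6 = $360
Total = 40 + 30 + 125 + 360 = $555.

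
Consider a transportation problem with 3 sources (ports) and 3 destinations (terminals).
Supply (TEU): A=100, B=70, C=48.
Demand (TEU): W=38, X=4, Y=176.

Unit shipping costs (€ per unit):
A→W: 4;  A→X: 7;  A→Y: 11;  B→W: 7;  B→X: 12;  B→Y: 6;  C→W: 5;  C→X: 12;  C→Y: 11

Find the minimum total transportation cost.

1766

A cheapest plan:
  A→W: 38 × €4 = €152
  A→X: 4 × €7 = €28
  A→Y: 58 × €11 = €638
  B→Y: 70 × €6 = €420
  C→Y: 48 × €11 = €528
Total = 152 + 28 + 638 + 420 + 528 = €1766.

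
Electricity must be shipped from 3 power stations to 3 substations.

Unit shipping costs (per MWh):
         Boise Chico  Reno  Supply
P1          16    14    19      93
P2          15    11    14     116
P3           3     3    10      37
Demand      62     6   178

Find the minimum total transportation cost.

3397

An optimal shipping plan:
  P1–Boise: 25 × 16 = 400
  P1–Chico: 6 × 14 = 84
  P1–Reno: 62 × 19 = 1178
  P2–Reno: 116 × 14 = 1624
  P3–Boise: 37 × 3 = 111
Total = 400 + 84 + 1178 + 1624 + 111 = 3397.
(Supply check: P1 ships 93; P2 ships 116; P3 ships 37.)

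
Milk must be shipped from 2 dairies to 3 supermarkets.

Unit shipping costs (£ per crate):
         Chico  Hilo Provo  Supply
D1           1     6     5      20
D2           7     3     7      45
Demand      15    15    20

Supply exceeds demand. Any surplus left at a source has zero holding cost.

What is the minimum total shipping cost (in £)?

190

A cheapest plan:
  D1→Chico: 15 × £1 = £15
  D1→Provo: 5 × £5 = £25
  D2→Hilo: 15 × £3 = £45
  D2→Provo: 15 × £7 = £105
Total = 15 + 25 + 45 + 105 = £190.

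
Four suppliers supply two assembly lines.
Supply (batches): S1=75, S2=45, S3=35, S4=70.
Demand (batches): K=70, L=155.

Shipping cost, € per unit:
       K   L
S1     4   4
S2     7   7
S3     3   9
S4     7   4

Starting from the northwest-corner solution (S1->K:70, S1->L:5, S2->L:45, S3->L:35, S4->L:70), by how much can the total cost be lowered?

Current plan cost = 70·4 + 5·4 + 45·7 + 35·9 + 70·4 = €1210.
Optimal plan:
  S1–K: 35 × €4 = €140
  S1–L: 40 × €4 = €160
  S2–L: 45 × €7 = €315
  S3–K: 35 × €3 = €105
  S4–L: 70 × €4 = €280
Optimal cost = €1000.
Saving = 1210 − 1000 = €210.

210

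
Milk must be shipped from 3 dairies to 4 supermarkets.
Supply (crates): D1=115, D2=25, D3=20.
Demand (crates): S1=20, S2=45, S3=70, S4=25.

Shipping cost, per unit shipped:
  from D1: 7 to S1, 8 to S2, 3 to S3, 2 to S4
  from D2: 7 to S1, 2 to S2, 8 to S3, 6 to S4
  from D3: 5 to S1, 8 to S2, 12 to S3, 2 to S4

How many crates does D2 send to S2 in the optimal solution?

25

Solving gives:
  D1–S2: 20 × 8 = 160
  D1–S3: 70 × 3 = 210
  D1–S4: 25 × 2 = 50
  D2–S2: 25 × 2 = 50
  D3–S1: 20 × 5 = 100
Total cost = 570.
So D2→S2 carries 25 crates.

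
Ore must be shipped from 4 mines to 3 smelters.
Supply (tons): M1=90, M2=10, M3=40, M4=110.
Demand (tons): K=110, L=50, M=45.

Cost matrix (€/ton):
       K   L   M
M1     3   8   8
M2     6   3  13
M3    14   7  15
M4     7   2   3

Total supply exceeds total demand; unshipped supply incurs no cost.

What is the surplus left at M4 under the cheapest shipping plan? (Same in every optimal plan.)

Minimum-cost shipments:
  M1 to K: 90 × €3 = €270
  M2 to K: 10 × €6 = €60
  M4 to K: 10 × €7 = €70
  M4 to L: 50 × €2 = €100
  M4 to M: 45 × €3 = €135
Total cost = €635.
M4 ships 105 of its 110, leaving 5.

5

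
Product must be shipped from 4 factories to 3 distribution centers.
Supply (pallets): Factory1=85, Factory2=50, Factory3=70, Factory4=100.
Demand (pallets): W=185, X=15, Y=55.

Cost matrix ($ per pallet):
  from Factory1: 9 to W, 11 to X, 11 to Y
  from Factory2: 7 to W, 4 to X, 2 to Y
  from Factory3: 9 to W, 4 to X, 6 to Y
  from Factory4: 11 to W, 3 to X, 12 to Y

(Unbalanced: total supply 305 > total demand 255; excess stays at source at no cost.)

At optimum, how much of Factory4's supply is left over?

Minimum-cost shipments:
  Factory1–W: 85 × $9 = $765
  Factory2–Y: 50 × $2 = $100
  Factory3–W: 65 × $9 = $585
  Factory3–Y: 5 × $6 = $30
  Factory4–W: 35 × $11 = $385
  Factory4–X: 15 × $3 = $45
Total cost = $1910.
Factory4 ships 50 of its 100, leaving 50.

50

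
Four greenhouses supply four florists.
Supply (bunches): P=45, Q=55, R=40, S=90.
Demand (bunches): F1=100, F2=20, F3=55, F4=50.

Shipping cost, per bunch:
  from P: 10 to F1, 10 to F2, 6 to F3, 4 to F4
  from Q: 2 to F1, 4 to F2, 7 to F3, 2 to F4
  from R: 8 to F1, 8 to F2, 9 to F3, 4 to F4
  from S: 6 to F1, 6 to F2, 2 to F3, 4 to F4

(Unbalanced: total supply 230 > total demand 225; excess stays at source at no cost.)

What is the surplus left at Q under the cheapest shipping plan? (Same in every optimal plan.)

Minimum-cost shipments:
  P->F4: 45 × 4 = 180
  Q->F1: 55 × 2 = 110
  R->F1: 10 × 8 = 80
  R->F2: 20 × 8 = 160
  R->F4: 5 × 4 = 20
  S->F1: 35 × 6 = 210
  S->F3: 55 × 2 = 110
Total cost = 870.
Q ships 55 of its 55, leaving 0.

0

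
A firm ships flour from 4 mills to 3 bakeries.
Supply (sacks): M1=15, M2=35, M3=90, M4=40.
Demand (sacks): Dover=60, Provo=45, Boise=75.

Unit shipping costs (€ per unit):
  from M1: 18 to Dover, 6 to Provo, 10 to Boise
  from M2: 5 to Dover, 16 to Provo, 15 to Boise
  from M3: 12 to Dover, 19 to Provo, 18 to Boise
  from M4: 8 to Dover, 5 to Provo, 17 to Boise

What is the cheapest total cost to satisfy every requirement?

An optimal shipping plan:
  M1 to Provo: 5 × €6 = €30
  M1 to Boise: 10 × €10 = €100
  M2 to Dover: 35 × €5 = €175
  M3 to Dover: 25 × €12 = €300
  M3 to Boise: 65 × €18 = €1170
  M4 to Provo: 40 × €5 = €200
Total = 30 + 100 + 175 + 300 + 1170 + 200 = €1975.

1975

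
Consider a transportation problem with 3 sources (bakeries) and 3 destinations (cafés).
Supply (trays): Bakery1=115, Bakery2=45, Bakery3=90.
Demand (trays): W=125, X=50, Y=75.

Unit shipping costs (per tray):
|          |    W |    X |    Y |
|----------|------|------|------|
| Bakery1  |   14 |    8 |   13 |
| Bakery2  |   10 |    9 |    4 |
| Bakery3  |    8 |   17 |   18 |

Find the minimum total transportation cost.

A cheapest plan:
  Bakery1->W: 35 × 14 = 490
  Bakery1->X: 50 × 8 = 400
  Bakery1->Y: 30 × 13 = 390
  Bakery2->Y: 45 × 4 = 180
  Bakery3->W: 90 × 8 = 720
Total = 490 + 400 + 390 + 180 + 720 = 2180.
(Supply check: Bakery1 ships 115; Bakery2 ships 45; Bakery3 ships 90.)

2180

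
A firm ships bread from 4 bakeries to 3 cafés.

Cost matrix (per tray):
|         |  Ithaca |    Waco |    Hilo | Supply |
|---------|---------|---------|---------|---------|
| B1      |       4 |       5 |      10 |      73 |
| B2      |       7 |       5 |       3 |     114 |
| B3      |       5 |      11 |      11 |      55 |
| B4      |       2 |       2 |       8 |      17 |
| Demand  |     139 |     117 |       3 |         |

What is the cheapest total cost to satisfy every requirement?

Optimal allocation:
  B1→Ithaca: 73 × 4 = 292
  B2→Waco: 111 × 5 = 555
  B2→Hilo: 3 × 3 = 9
  B3→Ithaca: 55 × 5 = 275
  B4→Ithaca: 11 × 2 = 22
  B4→Waco: 6 × 2 = 12
Total = 292 + 555 + 9 + 275 + 22 + 12 = 1165.
(Supply check: B1 ships 73; B2 ships 114; B3 ships 55; B4 ships 17.)

1165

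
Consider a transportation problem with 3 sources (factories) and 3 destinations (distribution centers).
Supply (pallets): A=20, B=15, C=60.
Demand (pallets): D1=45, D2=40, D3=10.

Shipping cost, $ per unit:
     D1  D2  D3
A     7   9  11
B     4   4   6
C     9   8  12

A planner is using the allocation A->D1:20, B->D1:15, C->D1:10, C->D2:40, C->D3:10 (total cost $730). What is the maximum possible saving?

Current plan cost = 20·7 + 15·4 + 10·9 + 40·8 + 10·12 = $730.
Optimal plan:
  A->D1: 20 pallets
  B->D1: 5 pallets
  B->D3: 10 pallets
  C->D1: 20 pallets
  C->D2: 40 pallets
Optimal cost = $720.
Saving = 730 − 720 = $10.

10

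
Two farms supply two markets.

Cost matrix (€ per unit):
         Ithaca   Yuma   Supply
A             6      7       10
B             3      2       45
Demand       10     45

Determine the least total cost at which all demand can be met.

A cheapest plan:
  A to Ithaca: 10 × €6 = €60
  B to Yuma: 45 × €2 = €90
Total = 60 + 90 = €150.

150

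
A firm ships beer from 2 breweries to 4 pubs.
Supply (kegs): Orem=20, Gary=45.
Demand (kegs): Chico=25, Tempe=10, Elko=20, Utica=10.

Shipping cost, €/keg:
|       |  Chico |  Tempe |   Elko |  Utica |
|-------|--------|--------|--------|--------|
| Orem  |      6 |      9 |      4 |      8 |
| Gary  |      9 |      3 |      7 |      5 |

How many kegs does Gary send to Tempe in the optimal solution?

Optimal shipments:
  Orem to Chico: 20 kegs
  Gary to Chico: 5 kegs
  Gary to Tempe: 10 kegs
  Gary to Elko: 20 kegs
  Gary to Utica: 10 kegs
Total cost = €385.
So Gary→Tempe carries 10 kegs.

10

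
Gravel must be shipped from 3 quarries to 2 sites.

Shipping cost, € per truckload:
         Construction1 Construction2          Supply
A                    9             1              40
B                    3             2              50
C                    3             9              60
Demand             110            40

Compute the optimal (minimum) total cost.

A cheapest plan:
  A→Construction2: 40 × €1 = €40
  B→Construction1: 50 × €3 = €150
  C→Construction1: 60 × €3 = €180
Total = 40 + 150 + 180 = €370.
(Supply check: A ships 40; B ships 50; C ships 60.)

370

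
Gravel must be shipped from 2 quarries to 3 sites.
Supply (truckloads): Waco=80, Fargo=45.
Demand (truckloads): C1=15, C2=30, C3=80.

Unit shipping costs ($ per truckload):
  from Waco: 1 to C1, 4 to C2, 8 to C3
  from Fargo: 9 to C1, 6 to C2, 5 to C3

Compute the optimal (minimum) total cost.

Optimal allocation:
  Waco to C1: 15 × $1 = $15
  Waco to C2: 30 × $4 = $120
  Waco to C3: 35 × $8 = $280
  Fargo to C3: 45 × $5 = $225
Total = 15 + 120 + 280 + 225 = $640.

640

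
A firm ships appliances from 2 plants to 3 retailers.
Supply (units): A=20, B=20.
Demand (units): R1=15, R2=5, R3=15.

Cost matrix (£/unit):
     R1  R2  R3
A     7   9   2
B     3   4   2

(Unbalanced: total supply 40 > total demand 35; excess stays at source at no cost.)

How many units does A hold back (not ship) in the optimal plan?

Minimum-cost shipments:
  A->R3: 15 units
  B->R1: 15 units
  B->R2: 5 units
Total cost = £95.
A ships 15 of its 20, leaving 5.

5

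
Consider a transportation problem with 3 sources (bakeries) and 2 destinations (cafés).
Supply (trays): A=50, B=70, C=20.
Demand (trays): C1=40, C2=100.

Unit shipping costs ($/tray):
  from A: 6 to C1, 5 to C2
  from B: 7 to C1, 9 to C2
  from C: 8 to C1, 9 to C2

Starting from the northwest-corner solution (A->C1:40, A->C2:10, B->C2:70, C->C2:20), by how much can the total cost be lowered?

120

Current plan cost = 40·6 + 10·5 + 70·9 + 20·9 = $1100.
Optimal plan:
  A–C2: 50 trays
  B–C1: 40 trays
  B–C2: 30 trays
  C–C2: 20 trays
Optimal cost = $980.
Saving = 1100 − 980 = $120.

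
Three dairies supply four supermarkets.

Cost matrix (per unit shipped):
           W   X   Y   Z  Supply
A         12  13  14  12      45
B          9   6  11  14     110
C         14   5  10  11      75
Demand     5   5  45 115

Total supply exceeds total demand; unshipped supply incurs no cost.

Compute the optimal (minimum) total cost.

A cheapest plan:
  A->Z: 45 × 12 = 540
  B->W: 5 × 9 = 45
  B->X: 5 × 6 = 30
  B->Y: 40 × 11 = 440
  C->Y: 5 × 10 = 50
  C->Z: 70 × 11 = 770
Total = 540 + 45 + 30 + 440 + 50 + 770 = 1875.
(Supply check: A ships 45; B ships 50; C ships 75.)

1875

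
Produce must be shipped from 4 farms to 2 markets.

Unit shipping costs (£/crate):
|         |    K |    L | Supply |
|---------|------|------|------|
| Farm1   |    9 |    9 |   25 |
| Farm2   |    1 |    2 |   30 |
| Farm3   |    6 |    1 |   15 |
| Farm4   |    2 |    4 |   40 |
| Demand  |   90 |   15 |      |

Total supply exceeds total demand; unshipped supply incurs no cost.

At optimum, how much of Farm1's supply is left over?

Minimum-cost shipments:
  Farm1→K: 20 × £9 = £180
  Farm2→K: 30 × £1 = £30
  Farm3→L: 15 × £1 = £15
  Farm4→K: 40 × £2 = £80
Total cost = £305.
Farm1 ships 20 of its 25, leaving 5.

5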